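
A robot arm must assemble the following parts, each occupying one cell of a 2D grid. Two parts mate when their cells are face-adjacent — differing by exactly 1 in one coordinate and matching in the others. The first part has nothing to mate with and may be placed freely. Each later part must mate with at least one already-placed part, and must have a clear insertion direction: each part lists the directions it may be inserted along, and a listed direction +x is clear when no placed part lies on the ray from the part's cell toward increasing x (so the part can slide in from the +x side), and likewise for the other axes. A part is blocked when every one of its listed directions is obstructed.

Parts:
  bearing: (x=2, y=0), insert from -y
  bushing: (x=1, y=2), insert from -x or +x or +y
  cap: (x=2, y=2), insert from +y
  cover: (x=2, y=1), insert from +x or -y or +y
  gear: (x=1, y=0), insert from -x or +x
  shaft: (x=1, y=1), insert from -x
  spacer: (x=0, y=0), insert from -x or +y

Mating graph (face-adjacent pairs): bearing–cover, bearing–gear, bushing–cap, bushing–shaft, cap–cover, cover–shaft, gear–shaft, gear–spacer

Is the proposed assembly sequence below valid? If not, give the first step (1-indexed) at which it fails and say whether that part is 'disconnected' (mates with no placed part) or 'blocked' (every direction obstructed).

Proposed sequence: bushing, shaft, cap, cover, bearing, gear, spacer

1. bushing@(1, 2) [-x clear] — {bushing}
2. shaft@(1, 1) [-x clear] — {bushing, shaft}
3. cap@(2, 2) [+y clear] — {bushing, cap, shaft}
4. cover@(2, 1) [+x clear] — {bushing, cap, cover, shaft}
5. bearing@(2, 0) [-y clear] — {bearing, bushing, cap, cover, shaft}
6. gear@(1, 0) [-x clear] — {bearing, bushing, cap, cover, gear, shaft}
7. spacer@(0, 0) [-x clear] — {bearing, bushing, cap, cover, gear, shaft, spacer}

Valid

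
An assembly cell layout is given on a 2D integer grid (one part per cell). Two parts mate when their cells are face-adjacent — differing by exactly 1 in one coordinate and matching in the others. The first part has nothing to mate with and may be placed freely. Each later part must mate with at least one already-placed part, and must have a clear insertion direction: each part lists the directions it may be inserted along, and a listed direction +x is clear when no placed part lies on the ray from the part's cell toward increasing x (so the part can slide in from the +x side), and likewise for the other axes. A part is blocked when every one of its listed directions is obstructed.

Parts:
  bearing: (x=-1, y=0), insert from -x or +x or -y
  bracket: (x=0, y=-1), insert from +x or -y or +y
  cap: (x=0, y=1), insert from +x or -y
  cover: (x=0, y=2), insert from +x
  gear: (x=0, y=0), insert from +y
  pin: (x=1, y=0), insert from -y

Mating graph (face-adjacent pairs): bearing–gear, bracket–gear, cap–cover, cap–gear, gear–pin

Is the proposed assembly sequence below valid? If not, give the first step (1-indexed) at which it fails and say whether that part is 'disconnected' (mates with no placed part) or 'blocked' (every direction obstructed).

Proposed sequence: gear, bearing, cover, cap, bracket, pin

1. gear@(0, 0) [+y clear] — {gear}
2. bearing@(-1, 0) [-x clear] — {bearing, gear}
3. cover@(0, 2) — no placed neighbour ⇒ disconnected

Invalid at step 3 (disconnected)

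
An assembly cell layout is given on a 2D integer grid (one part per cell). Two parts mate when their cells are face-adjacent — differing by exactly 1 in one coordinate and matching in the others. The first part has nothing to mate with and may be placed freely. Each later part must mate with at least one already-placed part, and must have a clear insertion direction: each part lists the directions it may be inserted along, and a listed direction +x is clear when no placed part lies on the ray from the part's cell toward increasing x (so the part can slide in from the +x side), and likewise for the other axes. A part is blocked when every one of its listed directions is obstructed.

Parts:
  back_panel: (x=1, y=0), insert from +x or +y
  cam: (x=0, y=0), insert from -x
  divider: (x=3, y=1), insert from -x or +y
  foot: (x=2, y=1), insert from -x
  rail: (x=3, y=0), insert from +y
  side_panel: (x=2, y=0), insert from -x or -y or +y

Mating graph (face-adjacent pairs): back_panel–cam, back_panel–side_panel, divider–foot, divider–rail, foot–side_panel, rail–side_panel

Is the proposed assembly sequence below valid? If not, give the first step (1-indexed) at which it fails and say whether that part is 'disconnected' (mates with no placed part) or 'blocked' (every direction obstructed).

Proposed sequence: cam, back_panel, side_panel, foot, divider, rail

1. cam@(0, 0) [-x clear] — {cam}
2. back_panel@(1, 0) [+x clear] — {back_panel, cam}
3. side_panel@(2, 0) [-y clear] — {back_panel, cam, side_panel}
4. foot@(2, 1) [-x clear] — {back_panel, cam, foot, side_panel}
5. divider@(3, 1) [+y clear] — {back_panel, cam, divider, foot, side_panel}
6. rail@(3, 0) — +y all obstructed ⇒ blocked

Invalid at step 6 (blocked)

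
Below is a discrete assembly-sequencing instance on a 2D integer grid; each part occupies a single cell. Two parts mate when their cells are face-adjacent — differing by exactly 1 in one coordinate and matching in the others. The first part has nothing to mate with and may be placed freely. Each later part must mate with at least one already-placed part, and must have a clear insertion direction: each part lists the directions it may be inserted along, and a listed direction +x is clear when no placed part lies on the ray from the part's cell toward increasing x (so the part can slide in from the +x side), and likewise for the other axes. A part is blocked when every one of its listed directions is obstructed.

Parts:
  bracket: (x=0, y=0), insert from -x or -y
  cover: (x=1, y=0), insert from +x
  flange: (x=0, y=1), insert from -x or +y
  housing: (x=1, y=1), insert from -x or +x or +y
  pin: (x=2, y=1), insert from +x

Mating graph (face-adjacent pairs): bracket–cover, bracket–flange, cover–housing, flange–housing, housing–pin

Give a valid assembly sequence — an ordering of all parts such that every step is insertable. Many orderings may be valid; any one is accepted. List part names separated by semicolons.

1. flange@(0, 1) [-x clear] — {flange}
2. housing@(1, 1) [+x clear] — {flange, housing}
3. pin@(2, 1) [+x clear] — {flange, housing, pin}
4. bracket@(0, 0) [-x clear] — {bracket, flange, housing, pin}
5. cover@(1, 0) [+x clear] — {bracket, cover, flange, housing, pin}

flange; housing; pin; bracket; cover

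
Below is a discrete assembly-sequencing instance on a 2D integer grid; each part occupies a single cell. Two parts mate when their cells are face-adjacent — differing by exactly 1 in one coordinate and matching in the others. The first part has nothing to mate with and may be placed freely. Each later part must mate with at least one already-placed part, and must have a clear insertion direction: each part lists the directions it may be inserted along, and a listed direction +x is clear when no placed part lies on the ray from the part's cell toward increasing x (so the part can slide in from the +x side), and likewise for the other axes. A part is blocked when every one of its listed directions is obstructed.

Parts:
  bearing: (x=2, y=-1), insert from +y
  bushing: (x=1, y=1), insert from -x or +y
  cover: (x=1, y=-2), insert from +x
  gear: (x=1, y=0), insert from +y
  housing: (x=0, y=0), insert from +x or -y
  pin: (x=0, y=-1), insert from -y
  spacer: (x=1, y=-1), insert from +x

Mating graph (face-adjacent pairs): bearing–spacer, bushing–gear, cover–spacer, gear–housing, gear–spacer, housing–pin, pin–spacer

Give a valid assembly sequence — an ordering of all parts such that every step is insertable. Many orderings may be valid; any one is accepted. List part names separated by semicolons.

gear; bushing; housing; pin; spacer; bearing; cover

1. gear@(1, 0) [+y clear] — {gear}
2. bushing@(1, 1) [-x clear] — {bushing, gear}
3. housing@(0, 0) [-y clear] — {bushing, gear, housing}
4. pin@(0, -1) [-y clear] — {bushing, gear, housing, pin}
5. spacer@(1, -1) [+x clear] — {bushing, gear, housing, pin, spacer}
6. bearing@(2, -1) [+y clear] — {bearing, bushing, gear, housing, pin, spacer}
7. cover@(1, -2) [+x clear] — {bearing, bushing, cover, gear, housing, pin, spacer}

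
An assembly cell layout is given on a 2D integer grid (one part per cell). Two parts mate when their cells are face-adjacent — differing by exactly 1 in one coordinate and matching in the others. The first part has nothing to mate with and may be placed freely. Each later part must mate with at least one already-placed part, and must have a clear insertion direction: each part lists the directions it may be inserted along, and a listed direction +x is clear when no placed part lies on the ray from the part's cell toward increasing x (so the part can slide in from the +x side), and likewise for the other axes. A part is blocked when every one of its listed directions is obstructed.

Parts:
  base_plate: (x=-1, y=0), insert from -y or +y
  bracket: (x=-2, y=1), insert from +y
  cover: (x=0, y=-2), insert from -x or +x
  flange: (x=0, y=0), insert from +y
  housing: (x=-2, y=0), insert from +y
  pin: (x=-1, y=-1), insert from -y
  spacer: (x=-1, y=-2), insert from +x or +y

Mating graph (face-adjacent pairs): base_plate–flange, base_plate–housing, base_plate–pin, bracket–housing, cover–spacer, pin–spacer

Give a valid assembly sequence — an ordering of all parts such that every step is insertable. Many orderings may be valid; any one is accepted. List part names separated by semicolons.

1. housing@(-2, 0) [+y clear] — {housing}
2. base_plate@(-1, 0) [-y clear] — {base_plate, housing}
3. flange@(0, 0) [+y clear] — {base_plate, flange, housing}
4. pin@(-1, -1) [-y clear] — {base_plate, flange, housing, pin}
5. spacer@(-1, -2) [+x clear] — {base_plate, flange, housing, pin, spacer}
6. cover@(0, -2) [+x clear] — {base_plate, cover, flange, housing, pin, spacer}
7. bracket@(-2, 1) [+y clear] — {base_plate, bracket, cover, flange, housing, pin, spacer}

housing; base_plate; flange; pin; spacer; cover; bracket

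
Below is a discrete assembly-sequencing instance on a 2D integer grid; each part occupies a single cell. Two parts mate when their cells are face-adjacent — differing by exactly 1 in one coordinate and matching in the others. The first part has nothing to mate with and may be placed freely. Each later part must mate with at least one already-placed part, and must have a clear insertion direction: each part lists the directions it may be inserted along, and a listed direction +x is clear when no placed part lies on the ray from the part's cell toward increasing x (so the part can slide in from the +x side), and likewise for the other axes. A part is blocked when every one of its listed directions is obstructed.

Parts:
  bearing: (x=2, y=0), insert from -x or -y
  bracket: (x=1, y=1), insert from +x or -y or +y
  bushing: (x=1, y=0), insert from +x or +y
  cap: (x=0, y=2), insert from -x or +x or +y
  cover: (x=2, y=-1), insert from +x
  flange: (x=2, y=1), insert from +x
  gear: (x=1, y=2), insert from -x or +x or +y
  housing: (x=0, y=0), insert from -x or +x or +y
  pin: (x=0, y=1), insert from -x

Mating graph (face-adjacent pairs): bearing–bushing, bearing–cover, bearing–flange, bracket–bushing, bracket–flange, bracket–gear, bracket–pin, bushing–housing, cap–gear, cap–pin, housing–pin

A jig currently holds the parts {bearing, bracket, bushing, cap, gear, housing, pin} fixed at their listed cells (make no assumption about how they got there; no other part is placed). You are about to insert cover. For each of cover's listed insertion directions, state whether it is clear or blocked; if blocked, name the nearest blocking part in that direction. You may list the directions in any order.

+x: clear

+x: ray from cover(2, -1) has no placed part ⇒ clear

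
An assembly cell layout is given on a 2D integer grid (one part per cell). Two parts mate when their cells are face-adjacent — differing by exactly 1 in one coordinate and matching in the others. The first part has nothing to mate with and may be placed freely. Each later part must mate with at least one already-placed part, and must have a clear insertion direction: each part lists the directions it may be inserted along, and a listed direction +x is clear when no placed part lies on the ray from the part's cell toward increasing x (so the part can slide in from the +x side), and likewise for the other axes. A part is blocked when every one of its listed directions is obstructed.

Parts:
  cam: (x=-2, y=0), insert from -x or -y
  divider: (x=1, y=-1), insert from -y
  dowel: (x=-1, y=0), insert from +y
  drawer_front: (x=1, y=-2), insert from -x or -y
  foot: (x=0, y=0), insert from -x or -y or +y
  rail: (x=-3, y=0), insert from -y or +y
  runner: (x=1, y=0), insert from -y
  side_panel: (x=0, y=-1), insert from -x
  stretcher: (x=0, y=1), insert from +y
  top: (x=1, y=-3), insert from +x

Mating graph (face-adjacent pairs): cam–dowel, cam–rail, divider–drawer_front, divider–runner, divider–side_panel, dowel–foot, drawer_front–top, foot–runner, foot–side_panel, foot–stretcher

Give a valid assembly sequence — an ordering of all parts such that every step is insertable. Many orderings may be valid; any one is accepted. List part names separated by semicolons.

1. foot@(0, 0) [-x clear] — {foot}
2. side_panel@(0, -1) [-x clear] — {foot, side_panel}
3. stretcher@(0, 1) [+y clear] — {foot, side_panel, stretcher}
4. dowel@(-1, 0) [+y clear] — {dowel, foot, side_panel, stretcher}
5. cam@(-2, 0) [-x clear] — {cam, dowel, foot, side_panel, stretcher}
6. rail@(-3, 0) [-y clear] — {cam, dowel, foot, rail, side_panel, stretcher}
7. runner@(1, 0) [-y clear] — {cam, dowel, foot, rail, runner, side_panel, stretcher}
8. divider@(1, -1) [-y clear] — {cam, divider, dowel, foot, rail, runner, side_panel, stretcher}
9. drawer_front@(1, -2) [-x clear] — {cam, divider, dowel, drawer_front, foot, rail, runner, side_panel, stretcher}
10. top@(1, -3) [+x clear] — {cam, divider, dowel, drawer_front, foot, rail, runner, side_panel, stretcher, top}

foot; side_panel; stretcher; dowel; cam; rail; runner; divider; drawer_front; top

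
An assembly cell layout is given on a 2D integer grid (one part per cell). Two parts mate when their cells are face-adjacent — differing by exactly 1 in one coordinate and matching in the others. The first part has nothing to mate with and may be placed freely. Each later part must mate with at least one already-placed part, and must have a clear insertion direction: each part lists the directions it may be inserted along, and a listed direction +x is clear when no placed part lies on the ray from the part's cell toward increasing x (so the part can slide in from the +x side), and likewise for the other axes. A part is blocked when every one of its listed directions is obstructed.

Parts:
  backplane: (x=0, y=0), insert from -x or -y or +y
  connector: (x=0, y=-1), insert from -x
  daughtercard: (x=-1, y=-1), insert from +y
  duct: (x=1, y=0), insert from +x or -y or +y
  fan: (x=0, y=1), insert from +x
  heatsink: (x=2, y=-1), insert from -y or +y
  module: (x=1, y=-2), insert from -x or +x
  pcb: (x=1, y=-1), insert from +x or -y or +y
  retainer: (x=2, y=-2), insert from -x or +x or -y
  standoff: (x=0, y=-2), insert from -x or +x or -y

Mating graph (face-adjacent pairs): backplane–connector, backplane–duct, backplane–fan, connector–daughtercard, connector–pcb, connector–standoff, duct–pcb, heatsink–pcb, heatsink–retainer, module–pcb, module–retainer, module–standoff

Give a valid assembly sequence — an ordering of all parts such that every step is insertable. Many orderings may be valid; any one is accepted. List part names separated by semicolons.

1. heatsink@(2, -1) [-y clear] — {heatsink}
2. retainer@(2, -2) [-x clear] — {heatsink, retainer}
3. module@(1, -2) [-x clear] — {heatsink, module, retainer}
4. standoff@(0, -2) [-x clear] — {heatsink, module, retainer, standoff}
5. connector@(0, -1) [-x clear] — {connector, heatsink, module, retainer, standoff}
6. backplane@(0, 0) [-x clear] — {backplane, connector, heatsink, module, retainer, standoff}
7. daughtercard@(-1, -1) [+y clear] — {backplane, connector, daughtercard, heatsink, module, retainer, standoff}
8. fan@(0, 1) [+x clear] — {backplane, connector, daughtercard, fan, heatsink, module, retainer, standoff}
9. pcb@(1, -1) [+y clear] — {backplane, connector, daughtercard, fan, heatsink, module, pcb, retainer, standoff}
10. duct@(1, 0) [+x clear] — {backplane, connector, daughtercard, duct, fan, heatsink, module, pcb, retainer, standoff}

heatsink; retainer; module; standoff; connector; backplane; daughtercard; fan; pcb; duct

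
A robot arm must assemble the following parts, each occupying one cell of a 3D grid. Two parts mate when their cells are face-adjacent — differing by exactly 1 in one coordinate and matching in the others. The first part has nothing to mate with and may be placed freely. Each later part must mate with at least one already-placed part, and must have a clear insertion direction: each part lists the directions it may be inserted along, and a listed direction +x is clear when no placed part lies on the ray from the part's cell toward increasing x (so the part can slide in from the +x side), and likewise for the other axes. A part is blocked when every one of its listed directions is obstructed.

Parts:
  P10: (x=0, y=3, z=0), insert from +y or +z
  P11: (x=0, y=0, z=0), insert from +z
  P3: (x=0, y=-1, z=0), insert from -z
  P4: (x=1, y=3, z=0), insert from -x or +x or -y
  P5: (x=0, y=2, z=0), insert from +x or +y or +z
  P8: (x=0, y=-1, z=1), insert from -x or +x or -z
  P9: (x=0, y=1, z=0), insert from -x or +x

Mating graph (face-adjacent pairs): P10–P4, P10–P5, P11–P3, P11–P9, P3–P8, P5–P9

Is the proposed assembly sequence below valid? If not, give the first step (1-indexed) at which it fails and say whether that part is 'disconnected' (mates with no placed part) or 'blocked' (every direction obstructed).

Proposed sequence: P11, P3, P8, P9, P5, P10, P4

1. P11@(0, 0, 0) [+z clear] — {P11}
2. P3@(0, -1, 0) [-z clear] — {P11, P3}
3. P8@(0, -1, 1) [-x clear] — {P11, P3, P8}
4. P9@(0, 1, 0) [-x clear] — {P11, P3, P8, P9}
5. P5@(0, 2, 0) [+x clear] — {P11, P3, P5, P8, P9}
6. P10@(0, 3, 0) [+y clear] — {P10, P11, P3, P5, P8, P9}
7. P4@(1, 3, 0) [+x clear] — {P10, P11, P3, P4, P5, P8, P9}

Valid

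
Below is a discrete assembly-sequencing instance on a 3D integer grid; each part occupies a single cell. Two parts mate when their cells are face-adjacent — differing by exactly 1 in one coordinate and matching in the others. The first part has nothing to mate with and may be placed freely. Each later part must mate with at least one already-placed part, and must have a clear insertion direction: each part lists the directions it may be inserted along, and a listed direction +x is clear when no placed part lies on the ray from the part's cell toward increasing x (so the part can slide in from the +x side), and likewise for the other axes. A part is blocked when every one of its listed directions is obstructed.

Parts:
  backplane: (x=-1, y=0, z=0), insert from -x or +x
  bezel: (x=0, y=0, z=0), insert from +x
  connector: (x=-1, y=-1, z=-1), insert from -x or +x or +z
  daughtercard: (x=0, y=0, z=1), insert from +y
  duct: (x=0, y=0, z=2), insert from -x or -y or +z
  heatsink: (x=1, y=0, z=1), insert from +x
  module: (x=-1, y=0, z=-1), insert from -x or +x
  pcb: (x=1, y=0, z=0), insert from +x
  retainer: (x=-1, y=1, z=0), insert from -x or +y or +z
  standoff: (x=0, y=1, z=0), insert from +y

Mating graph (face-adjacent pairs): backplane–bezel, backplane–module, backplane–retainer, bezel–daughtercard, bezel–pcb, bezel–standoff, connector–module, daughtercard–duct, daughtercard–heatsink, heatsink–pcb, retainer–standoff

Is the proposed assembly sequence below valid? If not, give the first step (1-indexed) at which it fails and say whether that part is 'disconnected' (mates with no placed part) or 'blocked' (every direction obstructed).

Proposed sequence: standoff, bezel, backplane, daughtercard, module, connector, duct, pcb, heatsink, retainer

Valid

1. standoff@(0, 1, 0) [+y clear] — {standoff}
2. bezel@(0, 0, 0) [+x clear] — {bezel, standoff}
3. backplane@(-1, 0, 0) [-x clear] — {backplane, bezel, standoff}
4. daughtercard@(0, 0, 1) [+y clear] — {backplane, bezel, daughtercard, standoff}
5. module@(-1, 0, -1) [-x clear] — {backplane, bezel, daughtercard, module, standoff}
6. connector@(-1, -1, -1) [-x clear] — {backplane, bezel, connector, daughtercard, module, standoff}
7. duct@(0, 0, 2) [-x clear] — {backplane, bezel, connector, daughtercard, duct, module, standoff}
8. pcb@(1, 0, 0) [+x clear] — {backplane, bezel, connector, daughtercard, duct, module, pcb, standoff}
9. heatsink@(1, 0, 1) [+x clear] — {backplane, bezel, connector, daughtercard, duct, heatsink, module, pcb, standoff}
10. retainer@(-1, 1, 0) [-x clear] — {backplane, bezel, connector, daughtercard, duct, heatsink, module, pcb, retainer, standoff}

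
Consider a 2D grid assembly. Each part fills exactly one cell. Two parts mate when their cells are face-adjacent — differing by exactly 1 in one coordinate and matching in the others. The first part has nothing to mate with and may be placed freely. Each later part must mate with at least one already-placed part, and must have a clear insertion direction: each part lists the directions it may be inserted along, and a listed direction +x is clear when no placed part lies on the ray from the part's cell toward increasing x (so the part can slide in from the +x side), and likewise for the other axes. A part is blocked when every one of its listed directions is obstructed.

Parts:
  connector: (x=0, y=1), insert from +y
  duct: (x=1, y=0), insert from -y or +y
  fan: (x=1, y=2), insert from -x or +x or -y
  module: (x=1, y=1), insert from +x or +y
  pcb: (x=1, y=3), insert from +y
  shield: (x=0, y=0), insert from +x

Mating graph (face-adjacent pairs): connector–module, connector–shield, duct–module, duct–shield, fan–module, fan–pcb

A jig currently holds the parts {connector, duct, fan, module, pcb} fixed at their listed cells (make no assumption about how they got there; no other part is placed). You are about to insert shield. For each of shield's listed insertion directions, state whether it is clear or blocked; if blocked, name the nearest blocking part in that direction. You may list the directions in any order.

+x: nearest on ray is duct@(1, 0) ⇒ blocked

+x: blocked by duct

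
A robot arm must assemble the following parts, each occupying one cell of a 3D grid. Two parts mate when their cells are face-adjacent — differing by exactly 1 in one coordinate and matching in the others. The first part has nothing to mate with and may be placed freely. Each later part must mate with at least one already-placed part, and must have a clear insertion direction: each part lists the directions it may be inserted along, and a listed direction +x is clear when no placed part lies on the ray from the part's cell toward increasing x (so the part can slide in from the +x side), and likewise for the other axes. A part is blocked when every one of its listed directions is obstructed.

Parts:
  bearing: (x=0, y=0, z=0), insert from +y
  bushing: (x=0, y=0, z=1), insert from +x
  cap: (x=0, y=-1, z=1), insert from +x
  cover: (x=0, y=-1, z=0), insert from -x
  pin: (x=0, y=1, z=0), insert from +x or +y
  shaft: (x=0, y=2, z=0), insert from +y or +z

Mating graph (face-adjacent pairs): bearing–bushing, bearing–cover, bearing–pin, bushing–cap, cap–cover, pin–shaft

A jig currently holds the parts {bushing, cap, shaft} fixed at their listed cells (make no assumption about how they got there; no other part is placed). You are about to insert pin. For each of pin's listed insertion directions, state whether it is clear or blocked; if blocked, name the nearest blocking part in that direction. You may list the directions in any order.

+x: ray from pin(0, 1, 0) has no placed part ⇒ clear
+y: nearest on ray is shaft@(0, 2, 0) ⇒ blocked

+x: clear; +y: blocked by shaft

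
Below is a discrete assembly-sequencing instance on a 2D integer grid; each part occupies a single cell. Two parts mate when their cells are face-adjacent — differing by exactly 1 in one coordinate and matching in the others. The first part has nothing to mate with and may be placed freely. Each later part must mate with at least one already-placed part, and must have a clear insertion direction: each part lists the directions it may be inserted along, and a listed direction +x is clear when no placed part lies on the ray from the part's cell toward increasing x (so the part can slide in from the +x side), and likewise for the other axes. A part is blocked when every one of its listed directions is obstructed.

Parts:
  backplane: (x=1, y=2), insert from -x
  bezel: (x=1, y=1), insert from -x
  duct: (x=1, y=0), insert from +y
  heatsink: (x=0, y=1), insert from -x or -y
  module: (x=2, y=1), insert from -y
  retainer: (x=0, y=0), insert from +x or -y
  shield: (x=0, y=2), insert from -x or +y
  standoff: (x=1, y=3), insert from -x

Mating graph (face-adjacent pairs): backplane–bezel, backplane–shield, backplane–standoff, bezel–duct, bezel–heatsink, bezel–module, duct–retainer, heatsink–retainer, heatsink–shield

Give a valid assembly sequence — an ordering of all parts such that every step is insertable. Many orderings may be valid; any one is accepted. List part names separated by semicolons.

duct; bezel; module; backplane; retainer; heatsink; standoff; shield

1. duct@(1, 0) [+y clear] — {duct}
2. bezel@(1, 1) [-x clear] — {bezel, duct}
3. module@(2, 1) [-y clear] — {bezel, duct, module}
4. backplane@(1, 2) [-x clear] — {backplane, bezel, duct, module}
5. retainer@(0, 0) [-y clear] — {backplane, bezel, duct, module, retainer}
6. heatsink@(0, 1) [-x clear] — {backplane, bezel, duct, heatsink, module, retainer}
7. standoff@(1, 3) [-x clear] — {backplane, bezel, duct, heatsink, module, retainer, standoff}
8. shield@(0, 2) [-x clear] — {backplane, bezel, duct, heatsink, module, retainer, shield, standoff}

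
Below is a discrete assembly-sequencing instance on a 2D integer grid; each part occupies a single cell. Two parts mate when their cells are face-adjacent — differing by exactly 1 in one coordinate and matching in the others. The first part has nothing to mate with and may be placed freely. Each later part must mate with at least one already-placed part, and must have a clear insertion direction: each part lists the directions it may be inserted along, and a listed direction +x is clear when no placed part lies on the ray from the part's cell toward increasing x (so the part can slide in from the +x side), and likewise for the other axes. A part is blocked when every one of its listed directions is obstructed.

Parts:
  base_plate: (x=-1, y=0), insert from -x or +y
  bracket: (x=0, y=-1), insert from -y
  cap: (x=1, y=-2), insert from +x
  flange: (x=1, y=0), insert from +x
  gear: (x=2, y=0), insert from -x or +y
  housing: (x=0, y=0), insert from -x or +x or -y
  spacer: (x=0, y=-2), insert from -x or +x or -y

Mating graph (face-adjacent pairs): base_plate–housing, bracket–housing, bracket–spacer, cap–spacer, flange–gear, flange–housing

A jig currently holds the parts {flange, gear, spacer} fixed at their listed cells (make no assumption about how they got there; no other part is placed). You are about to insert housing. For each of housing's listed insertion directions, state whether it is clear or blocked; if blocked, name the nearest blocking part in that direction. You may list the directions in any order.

-x: ray from housing(0, 0) has no placed part ⇒ clear
+x: nearest on ray is flange@(1, 0) ⇒ blocked
-y: nearest on ray is spacer@(0, -2) ⇒ blocked

+x: blocked by flange; -x: clear; -y: blocked by spacer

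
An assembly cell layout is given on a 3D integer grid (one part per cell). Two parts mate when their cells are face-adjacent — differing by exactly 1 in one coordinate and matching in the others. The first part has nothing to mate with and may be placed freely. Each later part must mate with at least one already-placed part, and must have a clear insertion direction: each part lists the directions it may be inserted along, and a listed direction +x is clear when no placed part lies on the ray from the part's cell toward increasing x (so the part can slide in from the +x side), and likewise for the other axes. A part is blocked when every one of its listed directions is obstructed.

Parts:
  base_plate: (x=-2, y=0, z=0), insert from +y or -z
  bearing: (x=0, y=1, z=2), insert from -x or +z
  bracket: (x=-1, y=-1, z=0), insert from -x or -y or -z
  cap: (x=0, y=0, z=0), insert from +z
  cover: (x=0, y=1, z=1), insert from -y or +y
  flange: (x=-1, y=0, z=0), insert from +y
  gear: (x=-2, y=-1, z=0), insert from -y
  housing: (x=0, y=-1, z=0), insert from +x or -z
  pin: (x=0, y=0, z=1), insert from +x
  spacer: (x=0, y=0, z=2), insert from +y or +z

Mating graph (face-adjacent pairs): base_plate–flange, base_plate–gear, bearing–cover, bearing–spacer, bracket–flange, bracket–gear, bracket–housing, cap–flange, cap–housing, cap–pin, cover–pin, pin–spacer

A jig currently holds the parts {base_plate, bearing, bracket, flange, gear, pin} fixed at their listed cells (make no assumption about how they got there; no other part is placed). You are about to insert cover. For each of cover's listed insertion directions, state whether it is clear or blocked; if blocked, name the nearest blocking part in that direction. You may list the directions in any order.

+y: clear; -y: blocked by pin

-y: nearest on ray is pin@(0, 0, 1) ⇒ blocked
+y: ray from cover(0, 1, 1) has no placed part ⇒ clear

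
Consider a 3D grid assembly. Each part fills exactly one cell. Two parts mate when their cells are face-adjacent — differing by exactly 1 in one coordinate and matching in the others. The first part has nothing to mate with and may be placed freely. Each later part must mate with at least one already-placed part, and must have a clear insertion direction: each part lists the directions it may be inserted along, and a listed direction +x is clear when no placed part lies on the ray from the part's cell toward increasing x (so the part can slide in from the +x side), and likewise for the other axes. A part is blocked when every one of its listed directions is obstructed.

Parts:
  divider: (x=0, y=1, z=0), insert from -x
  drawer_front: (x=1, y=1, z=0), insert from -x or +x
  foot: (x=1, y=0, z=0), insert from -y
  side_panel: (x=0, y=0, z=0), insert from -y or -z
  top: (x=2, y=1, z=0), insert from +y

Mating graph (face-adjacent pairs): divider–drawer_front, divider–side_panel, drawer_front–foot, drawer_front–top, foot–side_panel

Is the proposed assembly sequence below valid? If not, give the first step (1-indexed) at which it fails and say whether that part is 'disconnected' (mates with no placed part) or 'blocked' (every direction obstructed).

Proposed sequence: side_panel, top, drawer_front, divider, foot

1. side_panel@(0, 0, 0) [-y clear] — {side_panel}
2. top@(2, 1, 0) — no placed neighbour ⇒ disconnected

Invalid at step 2 (disconnected)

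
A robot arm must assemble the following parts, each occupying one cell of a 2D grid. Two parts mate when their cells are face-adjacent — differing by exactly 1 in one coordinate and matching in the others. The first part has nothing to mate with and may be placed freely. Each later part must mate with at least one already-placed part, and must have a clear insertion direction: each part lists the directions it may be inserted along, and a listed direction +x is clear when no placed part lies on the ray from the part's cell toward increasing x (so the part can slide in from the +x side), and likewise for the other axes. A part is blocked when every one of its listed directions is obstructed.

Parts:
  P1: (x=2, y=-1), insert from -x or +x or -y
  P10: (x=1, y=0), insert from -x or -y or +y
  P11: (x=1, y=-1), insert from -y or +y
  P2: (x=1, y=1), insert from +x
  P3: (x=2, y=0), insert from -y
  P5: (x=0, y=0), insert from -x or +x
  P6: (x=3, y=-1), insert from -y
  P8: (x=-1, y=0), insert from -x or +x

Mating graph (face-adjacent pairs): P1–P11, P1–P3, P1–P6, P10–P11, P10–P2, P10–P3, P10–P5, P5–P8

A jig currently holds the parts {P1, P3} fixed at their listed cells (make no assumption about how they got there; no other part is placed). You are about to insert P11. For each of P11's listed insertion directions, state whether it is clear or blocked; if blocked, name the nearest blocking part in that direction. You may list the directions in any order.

-y: ray from P11(1, -1) has no placed part ⇒ clear
+y: ray from P11(1, -1) has no placed part ⇒ clear

+y: clear; -y: clear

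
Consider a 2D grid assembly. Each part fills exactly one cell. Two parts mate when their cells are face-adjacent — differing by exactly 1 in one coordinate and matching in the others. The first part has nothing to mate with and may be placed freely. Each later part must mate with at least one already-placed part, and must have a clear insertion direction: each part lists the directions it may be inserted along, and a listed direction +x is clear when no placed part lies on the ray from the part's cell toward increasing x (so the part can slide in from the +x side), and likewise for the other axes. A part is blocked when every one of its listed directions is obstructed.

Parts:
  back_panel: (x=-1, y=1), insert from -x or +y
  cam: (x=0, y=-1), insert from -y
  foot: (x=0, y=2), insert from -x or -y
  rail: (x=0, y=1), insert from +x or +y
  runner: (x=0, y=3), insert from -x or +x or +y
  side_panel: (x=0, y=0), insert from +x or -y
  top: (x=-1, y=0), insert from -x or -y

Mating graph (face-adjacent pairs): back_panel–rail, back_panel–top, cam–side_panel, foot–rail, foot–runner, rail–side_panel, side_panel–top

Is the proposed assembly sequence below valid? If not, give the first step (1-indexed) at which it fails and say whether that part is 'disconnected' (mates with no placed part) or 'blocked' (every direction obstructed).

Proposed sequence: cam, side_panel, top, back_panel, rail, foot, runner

1. cam@(0, -1) [-y clear] — {cam}
2. side_panel@(0, 0) [+x clear] — {cam, side_panel}
3. top@(-1, 0) [-x clear] — {cam, side_panel, top}
4. back_panel@(-1, 1) [-x clear] — {back_panel, cam, side_panel, top}
5. rail@(0, 1) [+x clear] — {back_panel, cam, rail, side_panel, top}
6. foot@(0, 2) [-x clear] — {back_panel, cam, foot, rail, side_panel, top}
7. runner@(0, 3) [-x clear] — {back_panel, cam, foot, rail, runner, side_panel, top}

Valid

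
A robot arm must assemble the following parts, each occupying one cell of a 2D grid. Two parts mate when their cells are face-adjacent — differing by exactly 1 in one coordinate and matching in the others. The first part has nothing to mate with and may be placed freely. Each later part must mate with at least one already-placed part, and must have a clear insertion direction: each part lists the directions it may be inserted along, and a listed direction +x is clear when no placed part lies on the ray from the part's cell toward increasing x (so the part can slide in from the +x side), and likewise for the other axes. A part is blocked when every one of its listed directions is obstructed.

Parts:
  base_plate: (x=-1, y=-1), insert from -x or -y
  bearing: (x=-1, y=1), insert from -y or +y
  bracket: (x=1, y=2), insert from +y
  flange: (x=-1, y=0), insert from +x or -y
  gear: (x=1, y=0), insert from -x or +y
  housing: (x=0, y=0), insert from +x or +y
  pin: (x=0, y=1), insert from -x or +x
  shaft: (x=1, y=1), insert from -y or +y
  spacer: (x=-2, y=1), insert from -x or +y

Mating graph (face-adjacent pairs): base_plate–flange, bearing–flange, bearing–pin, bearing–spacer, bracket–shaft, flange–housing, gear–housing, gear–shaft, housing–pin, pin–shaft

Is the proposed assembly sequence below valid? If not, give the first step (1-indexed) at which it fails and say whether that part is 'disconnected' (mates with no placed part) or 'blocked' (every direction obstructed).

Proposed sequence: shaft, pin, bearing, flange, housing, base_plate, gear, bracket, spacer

Invalid at step 7 (blocked)

1. shaft@(1, 1) [-y clear] — {shaft}
2. pin@(0, 1) [-x clear] — {pin, shaft}
3. bearing@(-1, 1) [-y clear] — {bearing, pin, shaft}
4. flange@(-1, 0) [+x clear] — {bearing, flange, pin, shaft}
5. housing@(0, 0) [+x clear] — {bearing, flange, housing, pin, shaft}
6. base_plate@(-1, -1) [-x clear] — {base_plate, bearing, flange, housing, pin, shaft}
7. gear@(1, 0) — -x/+y all obstructed ⇒ blocked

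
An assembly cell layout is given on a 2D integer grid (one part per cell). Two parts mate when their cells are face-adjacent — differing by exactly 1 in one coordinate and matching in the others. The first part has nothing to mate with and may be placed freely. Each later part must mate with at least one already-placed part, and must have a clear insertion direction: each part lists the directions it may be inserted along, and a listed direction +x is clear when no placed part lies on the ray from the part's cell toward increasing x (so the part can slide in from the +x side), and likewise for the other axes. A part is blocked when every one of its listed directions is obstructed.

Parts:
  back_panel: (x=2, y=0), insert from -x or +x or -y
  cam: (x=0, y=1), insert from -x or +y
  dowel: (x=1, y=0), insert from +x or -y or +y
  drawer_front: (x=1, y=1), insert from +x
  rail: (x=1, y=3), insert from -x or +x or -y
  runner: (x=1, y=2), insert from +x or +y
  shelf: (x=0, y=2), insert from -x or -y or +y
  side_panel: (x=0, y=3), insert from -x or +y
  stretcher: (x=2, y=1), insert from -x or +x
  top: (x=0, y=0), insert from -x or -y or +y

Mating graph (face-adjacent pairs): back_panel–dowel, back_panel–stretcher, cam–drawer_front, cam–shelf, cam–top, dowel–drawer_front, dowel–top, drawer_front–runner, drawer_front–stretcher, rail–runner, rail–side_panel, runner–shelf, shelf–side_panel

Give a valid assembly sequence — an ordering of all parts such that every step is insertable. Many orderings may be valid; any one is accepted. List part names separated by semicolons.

1. rail@(1, 3) [-x clear] — {rail}
2. runner@(1, 2) [+x clear] — {rail, runner}
3. shelf@(0, 2) [-x clear] — {rail, runner, shelf}
4. drawer_front@(1, 1) [+x clear] — {drawer_front, rail, runner, shelf}
5. stretcher@(2, 1) [+x clear] — {drawer_front, rail, runner, shelf, stretcher}
6. dowel@(1, 0) [+x clear] — {dowel, drawer_front, rail, runner, shelf, stretcher}
7. top@(0, 0) [-x clear] — {dowel, drawer_front, rail, runner, shelf, stretcher, top}
8. cam@(0, 1) [-x clear] — {cam, dowel, drawer_front, rail, runner, shelf, stretcher, top}
9. back_panel@(2, 0) [+x clear] — {back_panel, cam, dowel, drawer_front, rail, runner, shelf, stretcher, top}
10. side_panel@(0, 3) [-x clear] — {back_panel, cam, dowel, drawer_front, rail, runner, shelf, side_panel, stretcher, top}

rail; runner; shelf; drawer_front; stretcher; dowel; top; cam; back_panel; side_panel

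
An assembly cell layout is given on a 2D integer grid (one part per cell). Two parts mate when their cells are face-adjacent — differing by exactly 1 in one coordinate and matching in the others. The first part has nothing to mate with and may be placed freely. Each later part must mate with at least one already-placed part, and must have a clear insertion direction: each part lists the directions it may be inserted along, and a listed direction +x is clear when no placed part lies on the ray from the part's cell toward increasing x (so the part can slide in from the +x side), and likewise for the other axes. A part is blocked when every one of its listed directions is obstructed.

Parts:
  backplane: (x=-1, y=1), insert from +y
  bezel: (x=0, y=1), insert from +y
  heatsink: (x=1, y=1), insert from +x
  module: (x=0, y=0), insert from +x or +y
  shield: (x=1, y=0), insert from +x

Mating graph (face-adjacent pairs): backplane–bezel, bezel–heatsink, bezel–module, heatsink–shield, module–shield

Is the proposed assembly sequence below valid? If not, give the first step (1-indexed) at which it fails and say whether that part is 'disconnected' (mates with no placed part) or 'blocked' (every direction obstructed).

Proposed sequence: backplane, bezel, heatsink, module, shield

1. backplane@(-1, 1) [+y clear] — {backplane}
2. bezel@(0, 1) [+y clear] — {backplane, bezel}
3. heatsink@(1, 1) [+x clear] — {backplane, bezel, heatsink}
4. module@(0, 0) [+x clear] — {backplane, bezel, heatsink, module}
5. shield@(1, 0) [+x clear] — {backplane, bezel, heatsink, module, shield}

Valid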